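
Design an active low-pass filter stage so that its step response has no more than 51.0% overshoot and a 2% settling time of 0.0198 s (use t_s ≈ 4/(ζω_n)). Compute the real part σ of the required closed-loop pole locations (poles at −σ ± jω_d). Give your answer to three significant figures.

σ ≈ 202

The settling-time spec alone fixes σ = ζω_n = 4/t_s = 4/0.0198 = 202.
(Overshoot then fixes ζ = 0.210 and hence ω_d = σ·√(1−ζ²)/ζ = 943 rad/s.)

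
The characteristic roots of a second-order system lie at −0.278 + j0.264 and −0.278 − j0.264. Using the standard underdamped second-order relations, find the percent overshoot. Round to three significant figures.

%OS ≈ 3.66%

|pole| = ω_n = √(0.278² + 0.264²) = 0.383 rad/s; ζ = cos θ = σ/ω_n = 0.725.
Overshoot: exp(−π·0.725/√(1−0.725²)) = 0.0366, i.e. 3.66%.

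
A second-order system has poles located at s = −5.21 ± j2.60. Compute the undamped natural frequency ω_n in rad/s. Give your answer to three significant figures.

The poles are at −σ ± jω_d with σ = 5.21 and ω_d = 2.60, so ω_n = √(σ²+ω_d²) = 5.82 rad/s and ζ = σ/ω_n = 0.895.

ω_n ≈ 5.82 rad/s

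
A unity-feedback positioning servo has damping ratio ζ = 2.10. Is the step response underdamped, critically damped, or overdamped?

Since ζ = 2.10 > 1, the system is overdamped.

overdamped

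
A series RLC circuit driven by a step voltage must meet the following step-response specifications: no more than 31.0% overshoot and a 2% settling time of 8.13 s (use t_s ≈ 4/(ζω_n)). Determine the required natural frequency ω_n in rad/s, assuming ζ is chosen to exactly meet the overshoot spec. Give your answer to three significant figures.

ω_n ≈ 1.41 rad/s

From %OS = 100·exp(−πζ/√(1−ζ²)), invert to get ζ = −ln(OS)/√(π² + ln²(OS)) with OS = 0.310.
−ln 0.310 = 1.171, so ζ = 1.171/√(π² + 1.372) = 0.349.
From t_s ≈ 4/(ζω_n): ω_n = 4/(ζ·t_s) = 4/(0.349·8.13) = 1.41 rad/s.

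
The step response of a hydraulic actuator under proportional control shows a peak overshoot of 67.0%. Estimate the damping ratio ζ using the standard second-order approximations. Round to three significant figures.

ζ ≈ 0.126

Inverting the overshoot relation: ζ = |ln 0.670|/√(π² + ln²0.670) = 0.126.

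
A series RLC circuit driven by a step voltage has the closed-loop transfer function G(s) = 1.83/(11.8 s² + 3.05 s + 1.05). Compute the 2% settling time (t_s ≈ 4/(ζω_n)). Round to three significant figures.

Dividing through by 11.8: denominator becomes s² + 0.2585 s + 0.08898.
So ω_n = √0.08898 = 0.298 rad/s and ζ = 0.2585/(2·0.298) = 0.433.
t_s ≈ 4/(ζω_n) = 31.0 s.

t_s ≈ 31.0 s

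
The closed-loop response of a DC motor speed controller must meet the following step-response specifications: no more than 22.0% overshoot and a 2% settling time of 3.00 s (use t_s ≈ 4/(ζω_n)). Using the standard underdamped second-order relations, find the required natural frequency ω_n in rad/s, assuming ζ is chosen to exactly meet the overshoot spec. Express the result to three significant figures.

From %OS = 100·exp(−πζ/√(1−ζ²)), invert to get ζ = −ln(OS)/√(π² + ln²(OS)) with OS = 0.220.
−ln 0.220 = 1.514, so ζ = 1.514/√(π² + 2.293) = 0.434.
From t_s ≈ 4/(ζω_n): ω_n = 4/(ζ·t_s) = 4/(0.434·3.00) = 3.07 rad/s.

ω_n ≈ 3.07 rad/s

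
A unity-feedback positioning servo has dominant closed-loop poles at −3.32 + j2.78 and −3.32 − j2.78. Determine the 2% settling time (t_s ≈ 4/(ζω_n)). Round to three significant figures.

For poles at −σ ± jω_d, ζω_n = σ = 3.32, so t_s ≈ 4/σ = 1.20 s.

t_s ≈ 1.20 s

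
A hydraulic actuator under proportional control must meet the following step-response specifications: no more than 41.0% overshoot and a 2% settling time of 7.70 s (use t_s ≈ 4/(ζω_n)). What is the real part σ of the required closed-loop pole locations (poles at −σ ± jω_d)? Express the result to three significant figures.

The settling-time spec alone fixes σ = ζω_n = 4/t_s = 4/7.70 = 0.519.
(Overshoot then fixes ζ = 0.273 and hence ω_d = σ·√(1−ζ²)/ζ = 1.83 rad/s.)

σ ≈ 0.519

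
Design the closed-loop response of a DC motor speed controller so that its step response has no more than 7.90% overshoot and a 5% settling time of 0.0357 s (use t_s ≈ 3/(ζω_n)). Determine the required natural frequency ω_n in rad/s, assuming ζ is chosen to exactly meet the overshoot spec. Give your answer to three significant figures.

ω_n ≈ 134 rad/s

ζ = −ln(OS)/√(π² + (ln OS)²). With OS = 0.0790, ln OS = −2.538 and ζ = 2.538/4.039 = 0.628.
From t_s ≈ 3/(ζω_n): ω_n = 3/(ζ·t_s) = 3/(0.628·0.0357) = 134 rad/s.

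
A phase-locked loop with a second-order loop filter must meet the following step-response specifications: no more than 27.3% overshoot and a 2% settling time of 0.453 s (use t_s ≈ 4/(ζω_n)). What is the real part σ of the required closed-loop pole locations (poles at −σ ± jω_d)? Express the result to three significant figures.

The settling-time spec alone fixes σ = ζω_n = 4/t_s = 4/0.453 = 8.83.
(Overshoot then fixes ζ = 0.382 and hence ω_d = σ·√(1−ζ²)/ζ = 21.4 rad/s.)

σ ≈ 8.83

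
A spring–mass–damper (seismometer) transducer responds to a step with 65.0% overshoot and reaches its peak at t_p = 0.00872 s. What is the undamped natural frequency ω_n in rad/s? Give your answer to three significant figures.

The overshoot fixes ζ = −ln(OS)/√(π²+ln²(OS)) = 0.136.
t_p = π/ω_d ⇒ ω_d = 360 rad/s; then ω_n = ω_d/√(1−ζ²) = 364 rad/s.

ω_n ≈ 364 rad/s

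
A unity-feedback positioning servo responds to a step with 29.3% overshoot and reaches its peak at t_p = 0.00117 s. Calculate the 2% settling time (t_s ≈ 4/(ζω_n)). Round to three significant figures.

t_s ≈ 0.00381 s

ζ from %OS: ζ = |ln 0.293|/√(π²+ln²0.293) = 0.364.
t_p = π/ω_d ⇒ ω_d = 2690 rad/s; then ω_n = ω_d/√(1−ζ²) = 2880 rad/s.
t_s ≈ 4/(ζω_n) = 4/(0.364·2880) = 0.00381 s.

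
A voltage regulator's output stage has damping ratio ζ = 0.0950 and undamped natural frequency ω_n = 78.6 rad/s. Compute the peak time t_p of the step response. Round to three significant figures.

t_p ≈ 0.0402 s

The damped frequency is ω_d = ω_n√(1−ζ²) = 78.6·√(1−0.00903) = 78.2 rad/s.
Peak time t_p = π/ω_d = π/78.2 = 0.0402 s.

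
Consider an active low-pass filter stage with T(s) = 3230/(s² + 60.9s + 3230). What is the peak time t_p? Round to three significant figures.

t_p ≈ 0.0655 s

ω_n = √3230 = 56.8 rad/s; ζ = 60.9/(2·56.8) = 0.536.
The damped frequency ω_d = ω_n√(1−ζ²) = 48.0 rad/s. Then t_p = π/ω_d = 0.0655 s.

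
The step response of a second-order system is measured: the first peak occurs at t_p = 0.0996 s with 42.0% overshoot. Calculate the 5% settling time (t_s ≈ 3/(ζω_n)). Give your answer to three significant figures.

From the overshoot, ζ = −ln(OS)/√(π²+ln²(OS)) = 0.266.
t_p = π/ω_d ⇒ ω_d = 31.5 rad/s; then ω_n = ω_d/√(1−ζ²) = 32.7 rad/s.
t_s ≈ 3/(ζω_n) = 3/(0.266·32.7) = 0.344 s.

t_s ≈ 0.344 s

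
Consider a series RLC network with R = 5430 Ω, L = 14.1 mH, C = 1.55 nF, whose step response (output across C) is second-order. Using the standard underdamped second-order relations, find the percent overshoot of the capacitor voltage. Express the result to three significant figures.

%OS ≈ 0.151%

For a series RLC circuit (capacitor voltage as output), ω_n = 1/√(LC) = 1/√(14.1 mH · 1.55 nF) = 214000 rad/s.
ζ = (R/2)·√(C/L) = (5430/2)·√(1.55 nF/14.1 mH) = 0.900.
%OS = 100·exp(−πζ/√(1−ζ²)) = 0.151%.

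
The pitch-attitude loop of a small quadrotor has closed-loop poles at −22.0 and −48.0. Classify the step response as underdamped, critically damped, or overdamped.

overdamped

Since the poles are distinct, negative and real, the response is overdamped.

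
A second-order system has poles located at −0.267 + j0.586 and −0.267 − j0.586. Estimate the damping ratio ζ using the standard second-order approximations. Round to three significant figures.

ζ ≈ 0.415

|pole| = ω_n = √(0.267² + 0.586²) = 0.644 rad/s; ζ = cos θ = σ/ω_n = 0.415.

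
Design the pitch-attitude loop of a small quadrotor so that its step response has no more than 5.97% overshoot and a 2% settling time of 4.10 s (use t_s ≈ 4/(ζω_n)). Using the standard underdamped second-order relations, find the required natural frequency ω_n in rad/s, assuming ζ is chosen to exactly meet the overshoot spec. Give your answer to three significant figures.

ω_n ≈ 1.46 rad/s

Inverting the overshoot relation: ζ = |ln 0.0597|/√(π² + ln²0.0597) = 0.668.
From t_s ≈ 4/(ζω_n): ω_n = 4/(ζ·t_s) = 4/(0.668·4.10) = 1.46 rad/s.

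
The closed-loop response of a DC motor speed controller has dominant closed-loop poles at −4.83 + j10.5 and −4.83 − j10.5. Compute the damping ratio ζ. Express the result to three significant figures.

ζ ≈ 0.418

|pole| = ω_n = √(4.83² + 10.5²) = 11.6 rad/s; ζ = cos θ = σ/ω_n = 0.418.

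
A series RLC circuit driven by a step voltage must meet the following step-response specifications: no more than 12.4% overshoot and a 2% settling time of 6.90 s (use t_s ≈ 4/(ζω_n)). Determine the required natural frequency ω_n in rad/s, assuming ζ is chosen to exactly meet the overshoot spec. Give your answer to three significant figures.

ω_n ≈ 1.05 rad/s

ζ = −ln(OS)/√(π² + (ln OS)²). With OS = 0.124, ln OS = −2.087 and ζ = 2.087/3.772 = 0.553.
From t_s ≈ 4/(ζω_n): ω_n = 4/(ζ·t_s) = 4/(0.553·6.90) = 1.05 rad/s.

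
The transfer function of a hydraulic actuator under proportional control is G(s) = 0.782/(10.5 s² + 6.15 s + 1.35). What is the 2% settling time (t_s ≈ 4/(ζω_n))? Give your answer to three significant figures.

t_s ≈ 13.7 s

Dividing through by 10.5: denominator becomes s² + 0.5857 s + 0.1286.
So ω_n = √0.1286 = 0.359 rad/s and ζ = 0.5857/(2·0.359) = 0.817.
t_s ≈ 4/(ζω_n) = 13.7 s.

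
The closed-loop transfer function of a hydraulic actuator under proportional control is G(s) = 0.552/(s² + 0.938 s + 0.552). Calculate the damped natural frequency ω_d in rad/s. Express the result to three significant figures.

Matching coefficients with s² + 2ζω_n s + ω_n² gives ω_n² = 0.552 ⇒ ω_n = 0.743 rad/s, and ζ = 0.938/(2ω_n) = 0.631.
ω_d = ω_n√(1−ζ²) = 0.576 rad/s.

ω_d ≈ 0.576 rad/s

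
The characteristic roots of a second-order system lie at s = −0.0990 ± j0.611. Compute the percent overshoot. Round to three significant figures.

With σ = 0.0990, ω_d = 0.611: ω_n = √(σ²+ω_d²) = 0.619 rad/s, ζ = σ/ω_n = 0.160.
%OS = 100 e^{−πζ/√(1−ζ²)} with ζ = 0.160 gives 60.1%.

%OS ≈ 60.1%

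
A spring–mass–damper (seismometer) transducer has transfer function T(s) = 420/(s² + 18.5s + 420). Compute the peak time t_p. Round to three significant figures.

Matching coefficients with s² + 2ζω_n s + ω_n² gives ω_n² = 420 ⇒ ω_n = 20.5 rad/s, and ζ = 18.5/(2ω_n) = 0.451.
The damped frequency ω_d = ω_n√(1−ζ²) = 18.3 rad/s. Then t_p = π/ω_d = 0.172 s.

t_p ≈ 0.172 s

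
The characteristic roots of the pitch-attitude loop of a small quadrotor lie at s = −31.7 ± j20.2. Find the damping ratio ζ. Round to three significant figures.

The poles are at −σ ± jω_d with σ = 31.7 and ω_d = 20.2, so ω_n = √(σ²+ω_d²) = 37.6 rad/s and ζ = σ/ω_n = 0.843.

ζ ≈ 0.843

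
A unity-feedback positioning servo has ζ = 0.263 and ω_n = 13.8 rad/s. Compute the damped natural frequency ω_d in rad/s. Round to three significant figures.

ω_d = ω_n√(1−ζ²) = 13.8·√0.931 = 13.3 rad/s.

ω_d ≈ 13.3 rad/s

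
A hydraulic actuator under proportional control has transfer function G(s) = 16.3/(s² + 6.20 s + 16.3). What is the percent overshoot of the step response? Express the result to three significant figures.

Comparing the denominator to s² + 2ζω_n s + ω_n²: ω_n = √16.3 = 4.04 rad/s, and 2ζω_n = 6.20 so ζ = 6.20/(2·4.04) = 0.768.
Overshoot: exp(−π·0.768/√(1−0.768²)) = 0.0232, i.e. 2.32%.

%OS ≈ 2.32%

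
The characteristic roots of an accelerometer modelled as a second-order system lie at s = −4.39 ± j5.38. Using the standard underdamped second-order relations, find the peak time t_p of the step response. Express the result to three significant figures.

t_p = π/ω_d with ω_d = 5.38 (the imaginary part), so t_p = 0.584 s.

t_p ≈ 0.584 s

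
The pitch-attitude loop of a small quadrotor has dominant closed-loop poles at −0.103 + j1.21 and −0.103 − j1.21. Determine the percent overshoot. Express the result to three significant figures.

With σ = 0.103, ω_d = 1.21: ω_n = √(σ²+ω_d²) = 1.21 rad/s, ζ = σ/ω_n = 0.0848.
%OS = 100 e^{−πζ/√(1−ζ²)} with ζ = 0.0848 gives 76.5%.

%OS ≈ 76.5%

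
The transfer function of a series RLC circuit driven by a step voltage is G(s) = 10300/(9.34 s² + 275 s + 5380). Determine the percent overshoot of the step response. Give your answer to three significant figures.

Dividing through by 9.34: denominator becomes s² + 29.44 s + 576.0.
So ω_n = √576.0 = 24.0 rad/s and ζ = 29.44/(2·24.0) = 0.613.
%OS = 100 e^{−πζ/√(1−ζ²)} with ζ = 0.613 gives 8.72%.

%OS ≈ 8.72%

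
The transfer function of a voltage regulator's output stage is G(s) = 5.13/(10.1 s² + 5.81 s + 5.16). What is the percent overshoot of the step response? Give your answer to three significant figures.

%OS ≈ 25.1%

Dividing through by 10.1: denominator becomes s² + 0.5752 s + 0.5109.
So ω_n = √0.5109 = 0.715 rad/s and ζ = 0.5752/(2·0.715) = 0.402.
Overshoot: exp(−π·0.402/√(1−0.402²)) = 0.251, i.e. 25.1%.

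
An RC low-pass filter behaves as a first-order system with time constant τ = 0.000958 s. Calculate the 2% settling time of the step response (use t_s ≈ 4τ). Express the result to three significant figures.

t_s ≈ 4τ = 0.00383 s.

t_s ≈ 0.00383 s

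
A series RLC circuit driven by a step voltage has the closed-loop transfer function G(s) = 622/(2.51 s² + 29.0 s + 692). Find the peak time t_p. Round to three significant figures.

Dividing through by 2.51: denominator becomes s² + 11.55 s + 275.7.
So ω_n = √275.7 = 16.6 rad/s and ζ = 11.55/(2·16.6) = 0.348.
ω_d = ω_n√(1−ζ²) = 15.6 rad/s. t_p = π/ω_d = 0.202 s.

t_p ≈ 0.202 s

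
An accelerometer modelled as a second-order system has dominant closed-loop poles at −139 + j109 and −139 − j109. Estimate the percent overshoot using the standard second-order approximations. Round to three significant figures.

%OS ≈ 1.82%

|pole| = ω_n = √(139² + 109²) = 177 rad/s; ζ = cos θ = σ/ω_n = 0.787.
%OS = 100·exp(−πζ/√(1−ζ²)) = 1.82%.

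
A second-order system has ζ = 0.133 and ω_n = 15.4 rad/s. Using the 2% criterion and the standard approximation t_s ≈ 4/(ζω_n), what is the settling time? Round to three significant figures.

t_s ≈ 4/(ζω_n) = 4/(0.133 × 15.4) = 1.95 s.

t_s ≈ 1.95 s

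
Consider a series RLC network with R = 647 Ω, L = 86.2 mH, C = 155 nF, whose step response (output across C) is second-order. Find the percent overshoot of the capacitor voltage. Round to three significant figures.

For a series RLC circuit (capacitor voltage as output), ω_n = 1/√(LC) = 1/√(86.2 mH · 155 nF) = 8650 rad/s.
ζ = (R/2)·√(C/L) = (647/2)·√(155 nF/86.2 mH) = 0.434.
%OS = 100·exp(−πζ/√(1−ζ²)) = 22.0%.

%OS ≈ 22.0%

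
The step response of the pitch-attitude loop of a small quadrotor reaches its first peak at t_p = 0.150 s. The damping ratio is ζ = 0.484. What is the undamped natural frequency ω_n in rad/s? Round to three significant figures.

ω_n ≈ 23.9 rad/s

Peak time t_p = π/ω_d, so ω_d = π/t_p = π/0.150 = 20.9 rad/s.
ω_n = ω_d/√(1−ζ²) = 20.9/√0.766 = 23.9 rad/s.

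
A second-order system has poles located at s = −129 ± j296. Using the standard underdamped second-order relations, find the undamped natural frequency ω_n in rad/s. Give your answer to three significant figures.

ω_n ≈ 323 rad/s

With σ = 129, ω_d = 296: ω_n = √(σ²+ω_d²) = 323 rad/s, ζ = σ/ω_n = 0.400.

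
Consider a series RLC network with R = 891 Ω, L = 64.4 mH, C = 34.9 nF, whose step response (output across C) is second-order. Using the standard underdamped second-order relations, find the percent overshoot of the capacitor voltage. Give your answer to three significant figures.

For a series RLC circuit (capacitor voltage as output), ω_n = 1/√(LC) = 1/√(64.4 mH · 34.9 nF) = 21100 rad/s.
ζ = (R/2)·√(C/L) = (891/2)·√(34.9 nF/64.4 mH) = 0.328.
Overshoot: exp(−π·0.328/√(1−0.328²)) = 0.336, i.e. 33.6%.

%OS ≈ 33.6%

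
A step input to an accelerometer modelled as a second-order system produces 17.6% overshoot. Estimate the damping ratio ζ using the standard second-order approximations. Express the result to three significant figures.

Inverting the overshoot relation: ζ = |ln 0.176|/√(π² + ln²0.176) = 0.484.

ζ ≈ 0.484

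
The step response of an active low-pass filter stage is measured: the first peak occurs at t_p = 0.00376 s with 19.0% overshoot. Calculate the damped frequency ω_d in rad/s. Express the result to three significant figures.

t_p = π/ω_d, so ω_d = π/0.00376 = 836 rad/s.

ω_d ≈ 836 rad/s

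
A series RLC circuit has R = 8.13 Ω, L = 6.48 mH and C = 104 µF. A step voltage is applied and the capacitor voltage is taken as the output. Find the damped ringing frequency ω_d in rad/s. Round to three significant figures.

For a series RLC circuit (capacitor voltage as output), ω_n = 1/√(LC) = 1/√(6.48 mH · 104 µF) = 1220 rad/s.
ζ = (R/2)·√(C/L) = (8.13/2)·√(104 µF/6.48 mH) = 0.515.
ω_d = 1220·√(1 − 0.515²) = 1040 rad/s.

ω_d ≈ 1040 rad/s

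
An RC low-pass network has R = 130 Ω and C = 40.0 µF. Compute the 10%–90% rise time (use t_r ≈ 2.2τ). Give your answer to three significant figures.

t_r ≈ 0.0114 s

τ = RC = 130 × 40.0 µF = 0.00520 s.
t_r ≈ 2.2τ = 0.0114 s.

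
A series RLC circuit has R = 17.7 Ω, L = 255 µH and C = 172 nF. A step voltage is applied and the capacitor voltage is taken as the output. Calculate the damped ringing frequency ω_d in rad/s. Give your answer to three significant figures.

ω_d ≈ 147000 rad/s

For a series RLC circuit (capacitor voltage as output), ω_n = 1/√(LC) = 1/√(255 µH · 172 nF) = 151000 rad/s.
ζ = (R/2)·√(C/L) = (17.7/2)·√(172 nF/255 µH) = 0.230.
ω_d = ω_n√(1−ζ²) = 147000 rad/s.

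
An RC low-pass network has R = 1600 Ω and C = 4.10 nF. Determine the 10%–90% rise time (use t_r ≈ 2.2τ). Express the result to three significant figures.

τ = RC = 1600 × 4.10 nF = 0.00000656 s.
t_r ≈ 2.2τ = 0.0000144 s.

t_r ≈ 0.0000144 s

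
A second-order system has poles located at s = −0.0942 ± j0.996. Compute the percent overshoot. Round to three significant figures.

The poles are at −σ ± jω_d with σ = 0.0942 and ω_d = 0.996, so ω_n = √(σ²+ω_d²) = 1.00 rad/s and ζ = σ/ω_n = 0.0942.
Overshoot: exp(−π·0.0942/√(1−0.0942²)) = 0.743, i.e. 74.3%.

%OS ≈ 74.3%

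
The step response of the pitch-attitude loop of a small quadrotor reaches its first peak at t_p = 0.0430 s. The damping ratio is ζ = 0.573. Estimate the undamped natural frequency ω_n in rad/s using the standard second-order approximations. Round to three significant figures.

Peak time t_p = π/ω_d, so ω_d = π/t_p = π/0.0430 = 73.1 rad/s.
ω_n = ω_d/√(1−ζ²) = 73.1/√0.672 = 89.1 rad/s.

ω_n ≈ 89.1 rad/s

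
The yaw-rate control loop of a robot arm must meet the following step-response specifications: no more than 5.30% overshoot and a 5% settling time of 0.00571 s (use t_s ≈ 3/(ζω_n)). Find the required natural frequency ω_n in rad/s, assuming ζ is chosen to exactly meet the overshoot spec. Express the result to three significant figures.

From %OS = 100·exp(−πζ/√(1−ζ²)), invert to get ζ = −ln(OS)/√(π² + ln²(OS)) with OS = 0.0530.
−ln 0.0530 = 2.937, so ζ = 2.937/√(π² + 8.629) = 0.683.
Then ω_n = 3/(ζ t_s) = 3/(0.683 × 0.00571) = 769 rad/s.

ω_n ≈ 769 rad/s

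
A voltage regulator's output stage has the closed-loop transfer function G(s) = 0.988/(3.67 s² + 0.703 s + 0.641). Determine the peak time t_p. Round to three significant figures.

t_p ≈ 7.72 s

Dividing through by 3.67: denominator becomes s² + 0.1916 s + 0.1747.
So ω_n = √0.1747 = 0.418 rad/s and ζ = 0.1916/(2·0.418) = 0.229.
ω_d = ω_n√(1−ζ²) = 0.407 rad/s. t_p = π/ω_d = 7.72 s.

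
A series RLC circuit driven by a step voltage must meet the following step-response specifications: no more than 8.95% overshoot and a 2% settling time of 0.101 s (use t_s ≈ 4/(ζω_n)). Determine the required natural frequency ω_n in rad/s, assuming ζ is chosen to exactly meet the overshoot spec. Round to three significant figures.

Inverting the overshoot relation: ζ = |ln 0.0895|/√(π² + ln²0.0895) = 0.609.
Then ω_n = 4/(ζ t_s) = 4/(0.609 × 0.101) = 65.0 rad/s.

ω_n ≈ 65.0 rad/s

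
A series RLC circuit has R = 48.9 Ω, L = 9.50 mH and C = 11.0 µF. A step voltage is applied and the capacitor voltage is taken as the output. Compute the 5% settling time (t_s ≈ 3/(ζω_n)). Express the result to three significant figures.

For a series RLC circuit (capacitor voltage as output), ω_n = 1/√(LC) = 1/√(9.50 mH · 11.0 µF) = 3090 rad/s.
ζ = (R/2)·√(C/L) = (48.9/2)·√(11.0 µF/9.50 mH) = 0.832.
t_s ≈ 3/(ζω_n) = 0.00117 s.

t_s ≈ 0.00117 s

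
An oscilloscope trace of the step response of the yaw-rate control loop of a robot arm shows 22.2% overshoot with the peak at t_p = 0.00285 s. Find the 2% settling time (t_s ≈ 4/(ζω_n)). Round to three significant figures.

ζ from %OS: ζ = |ln 0.222|/√(π²+ln²0.222) = 0.432.
From t_p = π/ω_d, ω_d = π/0.00285 = 1100 rad/s, so ω_n = ω_d/√(1−ζ²) = 1220 rad/s.
t_s ≈ 4/(ζω_n) = 4/(0.432·1220) = 0.00757 s.

t_s ≈ 0.00757 s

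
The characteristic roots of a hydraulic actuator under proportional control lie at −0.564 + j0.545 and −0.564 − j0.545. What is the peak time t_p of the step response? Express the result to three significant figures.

t_p = π/ω_d with ω_d = 0.545 (the imaginary part), so t_p = 5.76 s.

t_p ≈ 5.76 s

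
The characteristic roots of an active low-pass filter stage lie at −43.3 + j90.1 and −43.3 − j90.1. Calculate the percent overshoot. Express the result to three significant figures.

With σ = 43.3, ω_d = 90.1: ω_n = √(σ²+ω_d²) = 100 rad/s, ζ = σ/ω_n = 0.433.
%OS = 100·exp(−πζ/√(1−ζ²)) = 22.1%.

%OS ≈ 22.1%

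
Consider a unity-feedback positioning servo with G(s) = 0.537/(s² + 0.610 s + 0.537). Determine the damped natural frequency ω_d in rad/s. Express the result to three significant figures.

ω_n = √0.537 = 0.733 rad/s; ζ = 0.610/(2·0.733) = 0.416.
ω_d = ω_n√(1−ζ²) = 0.666 rad/s.

ω_d ≈ 0.666 rad/s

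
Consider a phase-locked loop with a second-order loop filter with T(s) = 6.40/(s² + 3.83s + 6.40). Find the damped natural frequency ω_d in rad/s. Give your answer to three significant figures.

ω_d ≈ 1.65 rad/s

ω_n = √6.40 = 2.53 rad/s; ζ = 3.83/(2·2.53) = 0.757.
ω_d = 2.53·√(1 − 0.757²) = 1.65 rad/s.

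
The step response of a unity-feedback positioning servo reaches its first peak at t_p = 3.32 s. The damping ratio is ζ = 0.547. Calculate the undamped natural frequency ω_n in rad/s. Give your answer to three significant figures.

ω_n ≈ 1.13 rad/s

Peak time t_p = π/ω_d, so ω_d = π/t_p = π/3.32 = 0.946 rad/s.
ω_n = ω_d/√(1−ζ²) = 0.946/√0.701 = 1.13 rad/s.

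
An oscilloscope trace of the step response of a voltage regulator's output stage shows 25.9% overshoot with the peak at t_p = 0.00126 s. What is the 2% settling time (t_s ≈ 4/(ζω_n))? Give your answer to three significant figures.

The overshoot fixes ζ = −ln(OS)/√(π²+ln²(OS)) = 0.395.
From t_p = π/ω_d, ω_d = π/0.00126 = 2490 rad/s, so ω_n = ω_d/√(1−ζ²) = 2710 rad/s.
t_s ≈ 4/(ζω_n) = 4/(0.395·2710) = 0.00373 s.

t_s ≈ 0.00373 s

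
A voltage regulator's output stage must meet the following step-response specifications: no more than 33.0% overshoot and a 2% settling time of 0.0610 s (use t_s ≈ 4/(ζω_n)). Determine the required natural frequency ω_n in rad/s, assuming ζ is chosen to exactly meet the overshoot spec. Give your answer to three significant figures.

ω_n ≈ 197 rad/s

ζ = −ln(OS)/√(π² + (ln OS)²). With OS = 0.330, ln OS = −1.109 and ζ = 1.109/3.331 = 0.333.
Then ω_n = 4/(ζ t_s) = 4/(0.333 × 0.0610) = 197 rad/s.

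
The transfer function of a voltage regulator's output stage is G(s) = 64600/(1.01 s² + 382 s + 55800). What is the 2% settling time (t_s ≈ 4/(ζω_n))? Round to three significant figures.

Dividing through by 1.01: denominator becomes s² + 378.2 s + 55250.
So ω_n = √55250 = 235 rad/s and ζ = 378.2/(2·235) = 0.805.
t_s ≈ 4/(ζω_n) = 0.0212 s.

t_s ≈ 0.0212 s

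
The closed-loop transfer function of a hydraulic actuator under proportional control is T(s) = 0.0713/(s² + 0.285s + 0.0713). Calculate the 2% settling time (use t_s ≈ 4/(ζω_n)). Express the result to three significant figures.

t_s ≈ 28.1 s

ω_n = √0.0713 = 0.267 rad/s; ζ = 0.285/(2·0.267) = 0.534.
t_s ≈ 4/(ζω_n) = 4/(0.534·0.267) = 28.1 s.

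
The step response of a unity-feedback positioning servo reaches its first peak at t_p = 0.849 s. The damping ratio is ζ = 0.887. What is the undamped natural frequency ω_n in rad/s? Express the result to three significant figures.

Peak time t_p = π/ω_d, so ω_d = π/t_p = π/0.849 = 3.70 rad/s.
ω_n = ω_d/√(1−ζ²) = 3.70/√0.213 = 8.01 rad/s.

ω_n ≈ 8.01 rad/s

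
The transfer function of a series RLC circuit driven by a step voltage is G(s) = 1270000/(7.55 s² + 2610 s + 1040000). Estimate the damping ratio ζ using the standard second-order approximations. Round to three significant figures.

ζ ≈ 0.466

Dividing through by 7.55: denominator becomes s² + 345.7 s + 137700.
So ω_n = √137700 = 371 rad/s and ζ = 345.7/(2·371) = 0.466.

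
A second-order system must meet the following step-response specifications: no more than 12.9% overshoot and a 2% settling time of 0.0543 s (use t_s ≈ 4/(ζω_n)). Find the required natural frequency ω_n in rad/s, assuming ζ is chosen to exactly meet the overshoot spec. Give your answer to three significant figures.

ω_n ≈ 135 rad/s

Inverting the overshoot relation: ζ = |ln 0.129|/√(π² + ln²0.129) = 0.546.
Then ω_n = 4/(ζ t_s) = 4/(0.546 × 0.0543) = 135 rad/s.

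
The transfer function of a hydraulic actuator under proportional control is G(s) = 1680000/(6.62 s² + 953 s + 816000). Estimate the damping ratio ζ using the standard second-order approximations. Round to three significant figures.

Dividing through by 6.62: denominator becomes s² + 144.0 s + 123300.
So ω_n = √123300 = 351 rad/s and ζ = 144.0/(2·351) = 0.205.

ζ ≈ 0.205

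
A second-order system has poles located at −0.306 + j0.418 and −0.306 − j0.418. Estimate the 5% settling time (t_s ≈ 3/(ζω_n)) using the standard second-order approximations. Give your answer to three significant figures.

For poles at −σ ± jω_d, ζω_n = σ = 0.306, so t_s ≈ 3/σ = 9.80 s.

t_s ≈ 9.80 s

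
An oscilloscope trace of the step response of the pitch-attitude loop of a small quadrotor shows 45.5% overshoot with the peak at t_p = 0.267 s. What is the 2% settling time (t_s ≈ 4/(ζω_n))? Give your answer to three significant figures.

ζ from %OS: ζ = |ln 0.455|/√(π²+ln²0.455) = 0.243.
From t_p = π/ω_d, ω_d = π/0.267 = 11.8 rad/s, so ω_n = ω_d/√(1−ζ²) = 12.1 rad/s.
t_s ≈ 4/(ζω_n) = 4/(0.243·12.1) = 1.36 s.

t_s ≈ 1.36 s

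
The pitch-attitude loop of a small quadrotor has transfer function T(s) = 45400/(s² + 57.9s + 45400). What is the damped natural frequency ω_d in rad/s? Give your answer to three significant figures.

ω_d ≈ 211 rad/s

Comparing the denominator to s² + 2ζω_n s + ω_n²: ω_n = √45400 = 213 rad/s, and 2ζω_n = 57.9 so ζ = 57.9/(2·213) = 0.136.
ω_d = ω_n√(1−ζ²) = 211 rad/s.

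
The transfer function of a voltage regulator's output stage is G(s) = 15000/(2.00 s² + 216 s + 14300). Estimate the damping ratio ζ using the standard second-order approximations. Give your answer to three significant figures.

ζ ≈ 0.639

Dividing through by 2.00: denominator becomes s² + 108.0 s + 7150.
So ω_n = √7150 = 84.6 rad/s and ζ = 108.0/(2·84.6) = 0.639.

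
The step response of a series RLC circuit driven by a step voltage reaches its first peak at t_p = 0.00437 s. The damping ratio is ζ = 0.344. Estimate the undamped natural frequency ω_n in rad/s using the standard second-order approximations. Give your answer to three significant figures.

ω_n ≈ 766 rad/s

Peak time t_p = π/ω_d, so ω_d = π/t_p = π/0.00437 = 719 rad/s.
ω_n = ω_d/√(1−ζ²) = 719/√0.882 = 766 rad/s.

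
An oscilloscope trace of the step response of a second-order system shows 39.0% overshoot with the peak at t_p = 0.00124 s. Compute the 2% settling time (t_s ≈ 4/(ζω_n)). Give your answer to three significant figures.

From the overshoot, ζ = −ln(OS)/√(π²+ln²(OS)) = 0.287.
From t_p = π/ω_d, ω_d = π/0.00124 = 2530 rad/s, so ω_n = ω_d/√(1−ζ²) = 2640 rad/s.
t_s ≈ 4/(ζω_n) = 4/(0.287·2640) = 0.00527 s.

t_s ≈ 0.00527 s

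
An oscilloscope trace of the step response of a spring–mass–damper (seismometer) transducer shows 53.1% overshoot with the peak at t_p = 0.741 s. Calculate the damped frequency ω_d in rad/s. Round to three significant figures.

ω_d ≈ 4.24 rad/s

t_p = π/ω_d, so ω_d = π/0.741 = 4.24 rad/s.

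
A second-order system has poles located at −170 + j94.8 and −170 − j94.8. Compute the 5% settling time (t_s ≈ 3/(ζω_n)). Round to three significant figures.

For poles at −σ ± jω_d, ζω_n = σ = 170, so t_s ≈ 3/σ = 0.0176 s.

t_s ≈ 0.0176 s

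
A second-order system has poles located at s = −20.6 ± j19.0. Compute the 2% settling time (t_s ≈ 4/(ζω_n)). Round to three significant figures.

For poles at −σ ± jω_d, ζω_n = σ = 20.6, so t_s ≈ 4/σ = 0.194 s.

t_s ≈ 0.194 s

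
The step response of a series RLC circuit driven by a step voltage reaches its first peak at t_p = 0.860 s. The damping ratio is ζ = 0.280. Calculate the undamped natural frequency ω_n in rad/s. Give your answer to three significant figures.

ω_n ≈ 3.81 rad/s

Peak time t_p = π/ω_d, so ω_d = π/t_p = π/0.860 = 3.65 rad/s.
ω_n = ω_d/√(1−ζ²) = 3.65/√0.922 = 3.81 rad/s.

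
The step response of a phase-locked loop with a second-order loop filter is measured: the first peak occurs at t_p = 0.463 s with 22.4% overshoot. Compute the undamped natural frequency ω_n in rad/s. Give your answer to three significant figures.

ω_n ≈ 7.52 rad/s

The overshoot fixes ζ = −ln(OS)/√(π²+ln²(OS)) = 0.430.
t_p = π/ω_d ⇒ ω_d = 6.79 rad/s; then ω_n = ω_d/√(1−ζ²) = 7.52 rad/s.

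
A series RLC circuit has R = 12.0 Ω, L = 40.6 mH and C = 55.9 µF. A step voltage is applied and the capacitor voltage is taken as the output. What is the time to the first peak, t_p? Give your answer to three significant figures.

t_p ≈ 0.00485 s

For a series RLC circuit (capacitor voltage as output), ω_n = 1/√(LC) = 1/√(40.6 mH · 55.9 µF) = 664 rad/s.
ζ = (R/2)·√(C/L) = (12.0/2)·√(55.9 µF/40.6 mH) = 0.223.
The damped frequency ω_d = ω_n√(1−ζ²) = 647 rad/s. t_p = π/ω_d = 0.00485 s.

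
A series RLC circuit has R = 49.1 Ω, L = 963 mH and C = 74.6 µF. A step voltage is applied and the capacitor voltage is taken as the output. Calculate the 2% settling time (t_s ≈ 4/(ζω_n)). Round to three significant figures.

t_s ≈ 0.157 s

For a series RLC circuit (capacitor voltage as output), ω_n = 1/√(LC) = 1/√(963 mH · 74.6 µF) = 118 rad/s.
ζ = (R/2)·√(C/L) = (49.1/2)·√(74.6 µF/963 mH) = 0.216.
t_s ≈ 4/(ζω_n) = 0.157 s.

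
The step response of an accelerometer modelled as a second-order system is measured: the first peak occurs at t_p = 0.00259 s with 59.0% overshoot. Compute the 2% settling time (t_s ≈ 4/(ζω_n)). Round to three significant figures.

t_s ≈ 0.0196 s

From the overshoot, ζ = −ln(OS)/√(π²+ln²(OS)) = 0.166.
t_p = π/ω_d ⇒ ω_d = 1210 rad/s; then ω_n = ω_d/√(1−ζ²) = 1230 rad/s.
t_s ≈ 4/(ζω_n) = 4/(0.166·1230) = 0.0196 s.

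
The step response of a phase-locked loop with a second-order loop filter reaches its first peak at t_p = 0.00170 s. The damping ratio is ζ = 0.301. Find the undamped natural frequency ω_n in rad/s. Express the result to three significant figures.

ω_n ≈ 1940 rad/s

Peak time t_p = π/ω_d, so ω_d = π/t_p = π/0.00170 = 1850 rad/s.
ω_n = ω_d/√(1−ζ²) = 1850/√0.909 = 1940 rad/s.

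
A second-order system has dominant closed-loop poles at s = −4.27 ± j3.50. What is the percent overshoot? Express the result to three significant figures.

%OS ≈ 2.17%

|pole| = ω_n = √(4.27² + 3.50²) = 5.52 rad/s; ζ = cos θ = σ/ω_n = 0.773.
%OS = 100·exp(−πζ/√(1−ζ²)) = 2.17%.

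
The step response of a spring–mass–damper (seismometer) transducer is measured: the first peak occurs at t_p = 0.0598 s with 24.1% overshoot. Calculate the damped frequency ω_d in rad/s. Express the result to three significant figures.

ω_d ≈ 52.5 rad/s

t_p = π/ω_d, so ω_d = π/0.0598 = 52.5 rad/s.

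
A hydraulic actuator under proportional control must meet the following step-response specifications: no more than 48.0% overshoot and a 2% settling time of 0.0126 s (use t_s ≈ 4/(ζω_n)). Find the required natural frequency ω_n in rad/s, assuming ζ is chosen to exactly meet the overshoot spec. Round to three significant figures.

ω_n ≈ 1400 rad/s

From %OS = 100·exp(−πζ/√(1−ζ²)), invert to get ζ = −ln(OS)/√(π² + ln²(OS)) with OS = 0.480.
−ln 0.480 = 0.7340, so ζ = 0.7340/√(π² + 0.5387) = 0.228.
Then ω_n = 4/(ζ t_s) = 4/(0.228 × 0.0126) = 1400 rad/s.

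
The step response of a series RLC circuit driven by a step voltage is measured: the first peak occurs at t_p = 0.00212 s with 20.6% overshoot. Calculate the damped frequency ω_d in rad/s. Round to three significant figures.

t_p = π/ω_d, so ω_d = π/0.00212 = 1480 rad/s.

ω_d ≈ 1480 rad/s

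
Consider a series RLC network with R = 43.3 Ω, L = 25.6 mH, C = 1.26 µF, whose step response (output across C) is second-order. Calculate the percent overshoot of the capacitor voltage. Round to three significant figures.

%OS ≈ 61.7%

For a series RLC circuit (capacitor voltage as output), ω_n = 1/√(LC) = 1/√(25.6 mH · 1.26 µF) = 5570 rad/s.
ζ = (R/2)·√(C/L) = (43.3/2)·√(1.26 µF/25.6 mH) = 0.152.
%OS = 100·exp(−πζ/√(1−ζ²)) = 61.7%.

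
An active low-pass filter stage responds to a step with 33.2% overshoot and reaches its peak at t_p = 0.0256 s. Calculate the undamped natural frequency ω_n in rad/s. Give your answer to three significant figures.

ω_n ≈ 130 rad/s

ζ from %OS: ζ = |ln 0.332|/√(π²+ln²0.332) = 0.331.
t_p = π/ω_d ⇒ ω_d = 123 rad/s; then ω_n = ω_d/√(1−ζ²) = 130 rad/s.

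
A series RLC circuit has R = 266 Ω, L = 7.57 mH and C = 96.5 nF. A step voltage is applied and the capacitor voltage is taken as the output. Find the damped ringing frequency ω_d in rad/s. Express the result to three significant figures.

For a series RLC circuit (capacitor voltage as output), ω_n = 1/√(LC) = 1/√(7.57 mH · 96.5 nF) = 37000 rad/s.
ζ = (R/2)·√(C/L) = (266/2)·√(96.5 nF/7.57 mH) = 0.475.
ω_d = ω_n√(1−ζ²) = 32600 rad/s.

ω_d ≈ 32600 rad/s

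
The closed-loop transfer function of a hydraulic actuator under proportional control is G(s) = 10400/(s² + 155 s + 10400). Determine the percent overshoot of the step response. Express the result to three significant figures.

Comparing the denominator to s² + 2ζω_n s + ω_n²: ω_n = √10400 = 102 rad/s, and 2ζω_n = 155 so ζ = 155/(2·102) = 0.760.
%OS = 100·exp(−πζ/√(1−ζ²)) = 2.54%.

%OS ≈ 2.54%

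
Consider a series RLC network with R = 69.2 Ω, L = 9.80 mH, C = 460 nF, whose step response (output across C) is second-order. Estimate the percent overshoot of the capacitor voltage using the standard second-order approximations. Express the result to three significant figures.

For a series RLC circuit (capacitor voltage as output), ω_n = 1/√(LC) = 1/√(9.80 mH · 460 nF) = 14900 rad/s.
ζ = (R/2)·√(C/L) = (69.2/2)·√(460 nF/9.80 mH) = 0.237.
%OS = 100 e^{−πζ/√(1−ζ²)} with ζ = 0.237 gives 46.5%.

%OS ≈ 46.5%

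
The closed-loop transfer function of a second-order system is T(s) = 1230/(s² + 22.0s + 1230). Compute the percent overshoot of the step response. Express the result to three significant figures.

%OS ≈ 35.4%

Matching coefficients with s² + 2ζω_n s + ω_n² gives ω_n² = 1230 ⇒ ω_n = 35.1 rad/s, and ζ = 22.0/(2ω_n) = 0.314.
%OS = 100 e^{−πζ/√(1−ζ²)} with ζ = 0.314 gives 35.4%.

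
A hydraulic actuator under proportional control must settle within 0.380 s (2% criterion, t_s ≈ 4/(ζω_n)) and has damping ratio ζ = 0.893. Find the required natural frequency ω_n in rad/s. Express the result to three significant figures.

Rearranging t_s ≈ 4/(ζω_n) gives ω_n = 4/(ζ·t_s) = 4/(0.893 × 0.380) = 11.8 rad/s.

ω_n ≈ 11.8 rad/s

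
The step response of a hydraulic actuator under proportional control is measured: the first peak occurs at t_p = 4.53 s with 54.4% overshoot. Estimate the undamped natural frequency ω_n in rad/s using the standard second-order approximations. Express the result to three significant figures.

From the overshoot, ζ = −ln(OS)/√(π²+ln²(OS)) = 0.190.
From t_p = π/ω_d, ω_d = π/4.53 = 0.694 rad/s, so ω_n = ω_d/√(1−ζ²) = 0.706 rad/s.

ω_n ≈ 0.706 rad/s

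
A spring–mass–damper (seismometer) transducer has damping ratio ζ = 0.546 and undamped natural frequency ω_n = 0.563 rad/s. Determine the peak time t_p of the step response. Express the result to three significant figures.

t_p ≈ 6.66 s

The damped frequency is ω_d = ω_n√(1−ζ²) = 0.563·√(1−0.298) = 0.472 rad/s.
Peak time t_p = π/ω_d = π/0.472 = 6.66 s.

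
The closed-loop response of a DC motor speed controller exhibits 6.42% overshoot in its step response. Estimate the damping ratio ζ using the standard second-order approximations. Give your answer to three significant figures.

From %OS = 100·exp(−πζ/√(1−ζ²)), invert to get ζ = −ln(OS)/√(π² + ln²(OS)) with OS = 0.0642.
−ln 0.0642 = 2.746, so ζ = 2.746/√(π² + 7.539) = 0.658.

ζ ≈ 0.658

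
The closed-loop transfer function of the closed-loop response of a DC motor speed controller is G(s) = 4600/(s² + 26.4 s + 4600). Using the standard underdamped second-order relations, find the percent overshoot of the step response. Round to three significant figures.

Matching coefficients with s² + 2ζω_n s + ω_n² gives ω_n² = 4600 ⇒ ω_n = 67.8 rad/s, and ζ = 26.4/(2ω_n) = 0.195.
%OS = 100 e^{−πζ/√(1−ζ²)} with ζ = 0.195 gives 53.6%.

%OS ≈ 53.6%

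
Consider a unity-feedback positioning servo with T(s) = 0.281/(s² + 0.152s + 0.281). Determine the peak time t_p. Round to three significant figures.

ω_n = √0.281 = 0.530 rad/s; ζ = 0.152/(2·0.530) = 0.143.
ω_d = 0.530·√(1 − 0.143²) = 0.525 rad/s. Then t_p = π/ω_d = 5.99 s.

t_p ≈ 5.99 s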